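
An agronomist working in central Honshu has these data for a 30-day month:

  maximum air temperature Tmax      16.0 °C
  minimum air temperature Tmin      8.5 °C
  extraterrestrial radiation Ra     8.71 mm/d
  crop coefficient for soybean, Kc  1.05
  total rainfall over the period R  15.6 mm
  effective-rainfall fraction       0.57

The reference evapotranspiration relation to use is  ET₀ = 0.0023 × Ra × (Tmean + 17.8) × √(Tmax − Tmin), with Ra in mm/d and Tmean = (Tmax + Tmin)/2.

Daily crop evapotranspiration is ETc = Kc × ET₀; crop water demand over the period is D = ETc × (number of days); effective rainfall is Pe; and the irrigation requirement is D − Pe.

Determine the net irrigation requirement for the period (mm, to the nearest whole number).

43 mm

Tmean = (16.0 + 8.5)/2 = 12.25 °C
ET₀ = 0.0023 × 8.71 × (12.25 + 17.8) × √7.5 = 0.0023 × 8.71 × 30.05 × 2.7386 = 1.6486 mm/d
ETc = Kc × ET₀ = 1.05 × 1.6486 = 1.7310 mm/d
Crop demand D = ETc × 30 d = 1.7310 × 30 = 51.930 mm
Pe = 0.57 × 15.6 = 8.892 mm
D − Pe = 51.930 − 8.892 = 43.038 mm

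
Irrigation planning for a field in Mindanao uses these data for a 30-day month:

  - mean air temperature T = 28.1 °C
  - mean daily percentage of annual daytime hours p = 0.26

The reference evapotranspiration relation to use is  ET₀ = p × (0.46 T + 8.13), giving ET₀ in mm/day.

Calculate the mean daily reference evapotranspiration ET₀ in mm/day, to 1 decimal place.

5.5 mm/day

ET₀ = 0.26 × (0.46 × 28.1 + 8.13) = 0.26 × 21.056 = 5.4746 mm/d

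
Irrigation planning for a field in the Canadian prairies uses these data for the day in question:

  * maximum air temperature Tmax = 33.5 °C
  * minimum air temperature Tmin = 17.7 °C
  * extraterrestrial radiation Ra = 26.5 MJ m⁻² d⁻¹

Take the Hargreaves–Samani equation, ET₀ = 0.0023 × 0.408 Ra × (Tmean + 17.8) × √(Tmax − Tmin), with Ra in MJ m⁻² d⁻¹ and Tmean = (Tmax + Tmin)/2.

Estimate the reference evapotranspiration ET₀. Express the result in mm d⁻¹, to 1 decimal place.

4.3 mm d⁻¹

Tmean = (33.5 + 17.7)/2 = 25.60 °C
0.408 Ra = 0.408 × 26.5 = 10.8120 mm/d equivalent
ET₀ = 0.0023 × 10.8120 × (25.60 + 17.8) × √15.8 = 0.0023 × 10.8120 × 43.40 × 3.9749 = 4.2899 mm/d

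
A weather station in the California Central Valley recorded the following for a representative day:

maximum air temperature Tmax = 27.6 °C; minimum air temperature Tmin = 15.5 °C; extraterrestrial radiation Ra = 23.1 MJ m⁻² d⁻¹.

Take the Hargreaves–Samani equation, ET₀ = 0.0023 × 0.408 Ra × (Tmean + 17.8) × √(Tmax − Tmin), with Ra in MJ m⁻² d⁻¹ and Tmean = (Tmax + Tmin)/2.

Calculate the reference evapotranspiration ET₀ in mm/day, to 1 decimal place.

3.0 mm/day

Tmean = (27.6 + 15.5)/2 = 21.55 °C
0.408 Ra = 0.408 × 23.1 = 9.4248 mm/d equivalent
ET₀ = 0.0023 × 9.4248 × (21.55 + 17.8) × √12.1 = 0.0023 × 9.4248 × 39.35 × 3.4785 = 2.9671 mm/d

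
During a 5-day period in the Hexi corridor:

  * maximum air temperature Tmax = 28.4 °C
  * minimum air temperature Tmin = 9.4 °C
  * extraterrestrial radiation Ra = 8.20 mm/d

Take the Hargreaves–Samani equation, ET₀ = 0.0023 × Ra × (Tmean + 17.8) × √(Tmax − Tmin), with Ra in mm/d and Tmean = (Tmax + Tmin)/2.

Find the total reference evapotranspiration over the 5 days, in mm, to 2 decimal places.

15.09 mm

Tmean = (28.4 + 9.4)/2 = 18.90 °C
ET₀ = 0.0023 × 8.20 × (18.90 + 17.8) × √19.0 = 0.0023 × 8.20 × 36.70 × 4.3589 = 3.0171 mm/d
Over 5 days: 3.0171 × 5 = 15.086 mm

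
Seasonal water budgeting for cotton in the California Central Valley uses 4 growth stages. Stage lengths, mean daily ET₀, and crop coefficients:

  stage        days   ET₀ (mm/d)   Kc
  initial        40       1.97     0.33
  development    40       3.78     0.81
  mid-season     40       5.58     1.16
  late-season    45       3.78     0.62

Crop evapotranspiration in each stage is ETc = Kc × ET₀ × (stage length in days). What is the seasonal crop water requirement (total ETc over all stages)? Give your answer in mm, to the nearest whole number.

513 mm

initial: 0.33 × 1.97 × 40 = 26.00 mm
development: 0.81 × 3.78 × 40 = 122.47 mm
mid-season: 1.16 × 5.58 × 40 = 258.91 mm
late-season: 0.62 × 3.78 × 45 = 105.46 mm
Seasonal total = 512.84 mm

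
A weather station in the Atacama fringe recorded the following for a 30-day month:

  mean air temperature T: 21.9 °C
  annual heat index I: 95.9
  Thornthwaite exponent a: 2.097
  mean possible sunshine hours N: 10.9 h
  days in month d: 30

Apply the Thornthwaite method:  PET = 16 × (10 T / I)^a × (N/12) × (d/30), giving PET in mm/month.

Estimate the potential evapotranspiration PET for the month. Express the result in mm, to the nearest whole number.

10T/I = 10 × 21.9 / 95.9 = 2.2836
(10T/I)^a = 2.2836^2.097 = 5.6497
Uncorrected PET = 16 × 5.6497 = 90.395 mm
Correction = (N/12)(d/30) = (10.9/12)(30/30) = 0.9083
PET = 90.395 × 0.9083 = 82.106 mm/month

82 mm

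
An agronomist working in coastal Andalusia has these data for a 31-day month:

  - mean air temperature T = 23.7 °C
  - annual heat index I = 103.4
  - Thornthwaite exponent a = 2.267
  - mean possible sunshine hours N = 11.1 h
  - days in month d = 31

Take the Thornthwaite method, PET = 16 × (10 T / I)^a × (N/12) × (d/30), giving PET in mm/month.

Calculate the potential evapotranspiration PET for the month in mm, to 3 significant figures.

10T/I = 10 × 23.7 / 103.4 = 2.2921
(10T/I)^a = 2.2921^2.267 = 6.5562
Uncorrected PET = 16 × 6.5562 = 104.899 mm
Correction = (N/12)(d/30) = (11.1/12)(31/30) = 0.9558
PET = 104.899 × 0.9558 = 100.262 mm/month

100 mm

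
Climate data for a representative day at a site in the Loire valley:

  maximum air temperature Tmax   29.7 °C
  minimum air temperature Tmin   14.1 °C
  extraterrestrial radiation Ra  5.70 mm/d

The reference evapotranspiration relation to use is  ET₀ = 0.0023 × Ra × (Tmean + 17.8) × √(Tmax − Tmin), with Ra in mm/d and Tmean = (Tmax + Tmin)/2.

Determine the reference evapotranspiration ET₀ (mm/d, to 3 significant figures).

Tmean = (29.7 + 14.1)/2 = 21.90 °C
ET₀ = 0.0023 × 5.70 × (21.90 + 17.8) × √15.6 = 0.0023 × 5.70 × 39.70 × 3.9497 = 2.0557 mm/d

2.06 mm/d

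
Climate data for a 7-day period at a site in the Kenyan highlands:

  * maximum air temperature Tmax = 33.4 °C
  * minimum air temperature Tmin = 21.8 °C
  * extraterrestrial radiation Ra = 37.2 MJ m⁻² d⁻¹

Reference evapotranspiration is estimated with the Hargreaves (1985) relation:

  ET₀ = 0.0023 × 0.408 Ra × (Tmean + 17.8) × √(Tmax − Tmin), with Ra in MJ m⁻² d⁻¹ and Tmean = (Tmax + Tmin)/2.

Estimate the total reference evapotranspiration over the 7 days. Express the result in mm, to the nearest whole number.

Tmean = (33.4 + 21.8)/2 = 27.60 °C
0.408 Ra = 0.408 × 37.2 = 15.1776 mm/d equivalent
ET₀ = 0.0023 × 15.1776 × (27.60 + 17.8) × √11.6 = 0.0023 × 15.1776 × 45.40 × 3.4059 = 5.3978 mm/d
Over 7 days: 5.3978 × 7 = 37.785 mm

38 mm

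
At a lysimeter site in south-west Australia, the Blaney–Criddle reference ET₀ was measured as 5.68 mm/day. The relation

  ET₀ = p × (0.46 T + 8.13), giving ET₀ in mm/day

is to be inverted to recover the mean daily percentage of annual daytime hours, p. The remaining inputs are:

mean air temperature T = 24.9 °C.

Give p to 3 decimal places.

p = ET₀ / (0.46 T + 8.13) = 5.68 / (0.46 × 24.9 + 8.13) = 5.68 / 19.584 = 0.2900

0.290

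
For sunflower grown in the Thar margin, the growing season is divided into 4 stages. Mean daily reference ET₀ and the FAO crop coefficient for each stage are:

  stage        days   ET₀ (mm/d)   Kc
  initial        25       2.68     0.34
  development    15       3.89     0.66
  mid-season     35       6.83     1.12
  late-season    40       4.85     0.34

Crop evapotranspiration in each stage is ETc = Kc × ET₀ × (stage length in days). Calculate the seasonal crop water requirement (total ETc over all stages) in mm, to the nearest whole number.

395 mm

initial: 0.34 × 2.68 × 25 = 22.78 mm
development: 0.66 × 3.89 × 15 = 38.51 mm
mid-season: 1.12 × 6.83 × 35 = 267.74 mm
late-season: 0.34 × 4.85 × 40 = 65.96 mm
Seasonal total = 394.99 mm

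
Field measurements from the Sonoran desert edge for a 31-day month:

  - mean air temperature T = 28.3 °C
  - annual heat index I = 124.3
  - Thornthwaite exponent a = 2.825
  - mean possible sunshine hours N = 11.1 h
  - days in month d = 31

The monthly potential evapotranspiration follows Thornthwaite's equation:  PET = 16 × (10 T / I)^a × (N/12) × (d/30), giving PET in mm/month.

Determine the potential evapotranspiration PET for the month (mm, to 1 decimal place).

156.3 mm

10T/I = 10 × 28.3 / 124.3 = 2.2767
(10T/I)^a = 2.2767^2.825 = 10.2185
Uncorrected PET = 16 × 10.2185 = 163.496 mm
Correction = (N/12)(d/30) = (11.1/12)(31/30) = 0.9558
PET = 163.496 × 0.9558 = 156.269 mm/month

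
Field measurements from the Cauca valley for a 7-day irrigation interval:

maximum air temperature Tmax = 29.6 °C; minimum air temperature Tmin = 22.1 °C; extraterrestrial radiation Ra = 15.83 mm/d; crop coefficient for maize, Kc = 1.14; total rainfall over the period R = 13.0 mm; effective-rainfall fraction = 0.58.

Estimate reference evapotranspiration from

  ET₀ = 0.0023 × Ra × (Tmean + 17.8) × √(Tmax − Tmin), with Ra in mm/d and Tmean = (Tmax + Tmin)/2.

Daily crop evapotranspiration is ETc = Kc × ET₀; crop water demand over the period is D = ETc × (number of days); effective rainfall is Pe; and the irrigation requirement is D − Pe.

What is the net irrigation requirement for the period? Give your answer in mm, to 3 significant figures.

27.2 mm

Tmean = (29.6 + 22.1)/2 = 25.85 °C
ET₀ = 0.0023 × 15.83 × (25.85 + 17.8) × √7.5 = 0.0023 × 15.83 × 43.65 × 2.7386 = 4.3523 mm/d
ETc = Kc × ET₀ = 1.14 × 4.3523 = 4.9616 mm/d
Crop demand D = ETc × 7 d = 4.9616 × 7 = 34.731 mm
Pe = 0.58 × 13.0 = 7.540 mm
D − Pe = 34.731 − 7.540 = 27.191 mm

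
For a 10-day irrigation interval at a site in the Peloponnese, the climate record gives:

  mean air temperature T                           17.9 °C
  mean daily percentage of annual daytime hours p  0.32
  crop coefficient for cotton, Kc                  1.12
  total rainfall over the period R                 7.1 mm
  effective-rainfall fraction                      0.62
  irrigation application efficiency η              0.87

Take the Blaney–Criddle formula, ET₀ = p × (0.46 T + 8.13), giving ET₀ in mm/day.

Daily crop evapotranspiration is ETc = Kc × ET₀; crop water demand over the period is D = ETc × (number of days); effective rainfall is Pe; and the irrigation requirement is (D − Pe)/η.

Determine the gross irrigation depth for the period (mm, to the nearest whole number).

ET₀ = 0.32 × (0.46 × 17.9 + 8.13) = 0.32 × 16.364 = 5.2365 mm/d
ETc = Kc × ET₀ = 1.12 × 5.2365 = 5.8649 mm/d
Crop demand D = ETc × 10 d = 5.8649 × 10 = 58.649 mm
Pe = 0.62 × 7.1 = 4.402 mm
D − Pe = 58.649 − 4.402 = 54.247 mm
Gross irrigation = 54.247 / 0.87 = 62.353 mm

62 mm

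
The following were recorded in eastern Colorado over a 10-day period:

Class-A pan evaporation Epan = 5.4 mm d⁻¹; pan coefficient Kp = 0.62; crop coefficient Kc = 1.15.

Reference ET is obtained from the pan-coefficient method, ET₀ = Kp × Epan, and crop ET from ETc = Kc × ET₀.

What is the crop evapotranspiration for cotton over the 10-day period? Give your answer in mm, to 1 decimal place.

38.5 mm

ET₀ = 0.62 × 5.4 = 3.3480 mm/d
ETc = Kc × ET₀ = 1.15 × 3.3480 = 3.8502 mm/d
Over 10 days: 3.8502 × 10 = 38.502 mm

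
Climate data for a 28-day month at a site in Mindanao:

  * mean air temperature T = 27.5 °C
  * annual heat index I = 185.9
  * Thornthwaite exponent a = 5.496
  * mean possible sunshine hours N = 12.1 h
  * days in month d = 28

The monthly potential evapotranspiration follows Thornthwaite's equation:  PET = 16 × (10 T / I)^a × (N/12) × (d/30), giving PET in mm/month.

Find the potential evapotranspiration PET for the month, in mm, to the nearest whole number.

130 mm

10T/I = 10 × 27.5 / 185.9 = 1.4793
(10T/I)^a = 1.4793^5.496 = 8.6026
Uncorrected PET = 16 × 8.6026 = 137.642 mm
Correction = (N/12)(d/30) = (12.1/12)(28/30) = 0.9411
PET = 137.642 × 0.9411 = 129.535 mm/month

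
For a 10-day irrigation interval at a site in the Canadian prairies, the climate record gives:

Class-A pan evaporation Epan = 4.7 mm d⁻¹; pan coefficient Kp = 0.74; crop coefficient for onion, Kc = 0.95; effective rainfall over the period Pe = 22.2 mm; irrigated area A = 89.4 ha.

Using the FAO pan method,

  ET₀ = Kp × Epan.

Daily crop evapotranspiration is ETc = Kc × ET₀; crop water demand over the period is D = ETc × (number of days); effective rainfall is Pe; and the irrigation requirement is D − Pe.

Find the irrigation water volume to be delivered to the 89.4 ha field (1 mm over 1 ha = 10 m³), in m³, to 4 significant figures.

ET₀ = 0.74 × 4.7 = 3.4780 mm/d
ETc = Kc × ET₀ = 0.95 × 3.4780 = 3.3041 mm/d
Crop demand D = ETc × 10 d = 3.3041 × 10 = 33.041 mm
D − Pe = 33.041 − 22.2 = 10.841 mm
Volume = 10.841 mm × 89.4 ha × 10 = 9691.9 m³

9692 m³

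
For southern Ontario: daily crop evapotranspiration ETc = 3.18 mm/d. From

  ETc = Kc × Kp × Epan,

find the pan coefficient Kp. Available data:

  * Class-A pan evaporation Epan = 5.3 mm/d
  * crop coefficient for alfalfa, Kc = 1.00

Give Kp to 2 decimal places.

ETc = Kc × Kp × Epan  ⇒  Kp = ETc / (Kc × Epan)
Kp = 3.18 / (1.00 × 5.3) = 3.18 / 5.300 = 0.6000

0.60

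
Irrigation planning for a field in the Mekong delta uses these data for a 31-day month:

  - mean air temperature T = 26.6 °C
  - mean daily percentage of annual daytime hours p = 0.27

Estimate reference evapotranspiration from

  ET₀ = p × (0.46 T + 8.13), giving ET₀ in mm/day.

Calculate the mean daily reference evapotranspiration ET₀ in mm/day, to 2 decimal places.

5.50 mm/day

ET₀ = 0.27 × (0.46 × 26.6 + 8.13) = 0.27 × 20.366 = 5.4988 mm/d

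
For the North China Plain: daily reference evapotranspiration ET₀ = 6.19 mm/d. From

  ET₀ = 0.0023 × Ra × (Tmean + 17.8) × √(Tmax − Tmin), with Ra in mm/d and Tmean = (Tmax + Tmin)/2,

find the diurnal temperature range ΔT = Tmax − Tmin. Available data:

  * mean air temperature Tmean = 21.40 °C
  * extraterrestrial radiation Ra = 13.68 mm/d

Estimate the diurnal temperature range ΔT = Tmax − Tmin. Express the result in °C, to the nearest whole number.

25 °C

√ΔT = ET₀ / [0.0023 × Ra × (Tmean+17.8)] = 6.19 / (0.0023 × 13.68 × 39.20) = 5.0187
ΔT = 5.0187² = 25.187 °C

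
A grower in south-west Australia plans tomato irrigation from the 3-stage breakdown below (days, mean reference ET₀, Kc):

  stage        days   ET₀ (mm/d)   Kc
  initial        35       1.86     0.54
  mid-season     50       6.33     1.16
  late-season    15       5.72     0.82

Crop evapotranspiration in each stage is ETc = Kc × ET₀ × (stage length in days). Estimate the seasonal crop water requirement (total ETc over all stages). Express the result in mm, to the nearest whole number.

473 mm

initial: 0.54 × 1.86 × 35 = 35.15 mm
mid-season: 1.16 × 6.33 × 50 = 367.14 mm
late-season: 0.82 × 5.72 × 15 = 70.36 mm
Seasonal total = 472.65 mm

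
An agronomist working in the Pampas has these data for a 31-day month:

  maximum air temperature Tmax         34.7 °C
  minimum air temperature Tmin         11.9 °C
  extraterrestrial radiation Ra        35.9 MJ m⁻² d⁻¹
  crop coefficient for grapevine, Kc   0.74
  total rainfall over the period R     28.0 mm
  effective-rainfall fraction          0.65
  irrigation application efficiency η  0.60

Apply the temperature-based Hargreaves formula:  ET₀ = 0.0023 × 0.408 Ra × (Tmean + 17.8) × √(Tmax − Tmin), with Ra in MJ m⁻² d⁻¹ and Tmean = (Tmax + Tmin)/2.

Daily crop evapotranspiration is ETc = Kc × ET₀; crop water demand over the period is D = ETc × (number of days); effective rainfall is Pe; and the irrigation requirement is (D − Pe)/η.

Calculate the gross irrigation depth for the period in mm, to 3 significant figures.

Tmean = (34.7 + 11.9)/2 = 23.30 °C
0.408 Ra = 0.408 × 35.9 = 14.6472 mm/d equivalent
ET₀ = 0.0023 × 14.6472 × (23.30 + 17.8) × √22.8 = 0.0023 × 14.6472 × 41.10 × 4.7749 = 6.6113 mm/d
ETc = Kc × ET₀ = 0.74 × 6.6113 = 4.8924 mm/d
Crop demand D = ETc × 31 d = 4.8924 × 31 = 151.664 mm
Pe = 0.65 × 28.0 = 18.200 mm
D − Pe = 151.664 − 18.200 = 133.464 mm
Gross irrigation = 133.464 / 0.60 = 222.440 mm

222 mm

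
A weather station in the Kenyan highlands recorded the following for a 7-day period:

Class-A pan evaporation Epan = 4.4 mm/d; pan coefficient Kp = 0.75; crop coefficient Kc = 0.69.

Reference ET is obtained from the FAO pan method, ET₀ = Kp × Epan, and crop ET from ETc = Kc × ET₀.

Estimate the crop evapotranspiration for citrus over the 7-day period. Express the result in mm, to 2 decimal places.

ET₀ = 0.75 × 4.4 = 3.3000 mm/d
ETc = Kc × ET₀ = 0.69 × 3.3000 = 2.2770 mm/d
Over 7 days: 2.2770 × 7 = 15.939 mm

15.94 mm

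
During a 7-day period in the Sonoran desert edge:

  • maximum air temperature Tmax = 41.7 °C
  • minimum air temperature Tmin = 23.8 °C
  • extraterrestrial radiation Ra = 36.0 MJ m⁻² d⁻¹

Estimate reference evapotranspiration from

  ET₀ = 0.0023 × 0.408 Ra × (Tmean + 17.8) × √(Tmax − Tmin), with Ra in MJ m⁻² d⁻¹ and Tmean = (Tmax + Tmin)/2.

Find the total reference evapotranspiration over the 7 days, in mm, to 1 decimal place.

50.6 mm

Tmean = (41.7 + 23.8)/2 = 32.75 °C
0.408 Ra = 0.408 × 36.0 = 14.6880 mm/d equivalent
ET₀ = 0.0023 × 14.6880 × (32.75 + 17.8) × √17.9 = 0.0023 × 14.6880 × 50.55 × 4.2308 = 7.2249 mm/d
Over 7 days: 7.2249 × 7 = 50.574 mm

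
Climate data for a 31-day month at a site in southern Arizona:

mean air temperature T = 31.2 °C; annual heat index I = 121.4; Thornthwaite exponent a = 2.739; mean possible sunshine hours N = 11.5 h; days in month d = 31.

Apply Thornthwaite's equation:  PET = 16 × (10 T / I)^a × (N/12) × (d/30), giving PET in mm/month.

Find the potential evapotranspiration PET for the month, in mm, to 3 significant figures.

10T/I = 10 × 31.2 / 121.4 = 2.5700
(10T/I)^a = 2.5700^2.739 = 13.2680
Uncorrected PET = 16 × 13.2680 = 212.288 mm
Correction = (N/12)(d/30) = (11.5/12)(31/30) = 0.9903
PET = 212.288 × 0.9903 = 210.229 mm/month

210 mm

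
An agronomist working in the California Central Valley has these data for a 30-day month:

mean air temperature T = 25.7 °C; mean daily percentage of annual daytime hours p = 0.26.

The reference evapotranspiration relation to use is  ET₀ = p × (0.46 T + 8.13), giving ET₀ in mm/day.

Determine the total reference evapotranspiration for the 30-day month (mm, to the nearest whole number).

156 mm

ET₀ = 0.26 × (0.46 × 25.7 + 8.13) = 0.26 × 19.952 = 5.1875 mm/d
Monthly total = 5.1875 × 30 = 155.625 mm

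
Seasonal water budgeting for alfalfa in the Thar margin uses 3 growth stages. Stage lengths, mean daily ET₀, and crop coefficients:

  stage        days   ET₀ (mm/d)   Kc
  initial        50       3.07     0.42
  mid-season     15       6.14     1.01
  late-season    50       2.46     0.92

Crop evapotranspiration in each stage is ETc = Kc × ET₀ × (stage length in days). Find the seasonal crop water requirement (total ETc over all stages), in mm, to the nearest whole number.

initial: 0.42 × 3.07 × 50 = 64.47 mm
mid-season: 1.01 × 6.14 × 15 = 93.02 mm
late-season: 0.92 × 2.46 × 50 = 113.16 mm
Seasonal total = 270.65 mm

271 mm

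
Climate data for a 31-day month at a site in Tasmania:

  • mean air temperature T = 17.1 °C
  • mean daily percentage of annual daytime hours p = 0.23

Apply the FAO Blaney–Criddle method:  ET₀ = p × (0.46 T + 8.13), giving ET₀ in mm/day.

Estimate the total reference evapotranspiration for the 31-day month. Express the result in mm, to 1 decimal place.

114.1 mm

ET₀ = 0.23 × (0.46 × 17.1 + 8.13) = 0.23 × 15.996 = 3.6791 mm/d
Monthly total = 3.6791 × 31 = 114.052 mm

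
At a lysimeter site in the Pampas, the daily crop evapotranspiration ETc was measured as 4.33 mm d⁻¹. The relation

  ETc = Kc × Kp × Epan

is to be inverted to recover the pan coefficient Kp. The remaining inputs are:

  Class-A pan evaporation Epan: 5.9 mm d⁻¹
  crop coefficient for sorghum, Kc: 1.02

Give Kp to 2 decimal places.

0.72

ETc = Kc × Kp × Epan  ⇒  Kp = ETc / (Kc × Epan)
Kp = 4.33 / (1.02 × 5.9) = 4.33 / 6.018 = 0.7195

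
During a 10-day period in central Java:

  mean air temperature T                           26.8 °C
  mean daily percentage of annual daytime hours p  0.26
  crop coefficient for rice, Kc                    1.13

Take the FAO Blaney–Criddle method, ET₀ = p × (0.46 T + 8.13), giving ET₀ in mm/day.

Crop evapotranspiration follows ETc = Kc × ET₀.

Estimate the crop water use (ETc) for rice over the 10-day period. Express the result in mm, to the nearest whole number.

ET₀ = 0.26 × (0.46 × 26.8 + 8.13) = 0.26 × 20.458 = 5.3191 mm/d
ETc = Kc × ET₀ = 1.13 × 5.3191 = 6.0106 mm/d
Over 10 days: 6.0106 × 10 = 60.106 mm

60 mm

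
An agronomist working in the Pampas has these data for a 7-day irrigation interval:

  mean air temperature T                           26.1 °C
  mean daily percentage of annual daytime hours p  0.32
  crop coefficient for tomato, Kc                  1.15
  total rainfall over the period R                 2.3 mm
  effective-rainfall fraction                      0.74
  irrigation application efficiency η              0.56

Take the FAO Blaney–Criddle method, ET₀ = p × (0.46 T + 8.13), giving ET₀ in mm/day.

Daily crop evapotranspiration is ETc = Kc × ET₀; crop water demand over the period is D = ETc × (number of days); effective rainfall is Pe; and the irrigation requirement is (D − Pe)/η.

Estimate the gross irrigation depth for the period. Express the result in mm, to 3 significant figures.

ET₀ = 0.32 × (0.46 × 26.1 + 8.13) = 0.32 × 20.136 = 6.4435 mm/d
ETc = Kc × ET₀ = 1.15 × 6.4435 = 7.4100 mm/d
Crop demand D = ETc × 7 d = 7.4100 × 7 = 51.870 mm
Pe = 0.74 × 2.3 = 1.702 mm
D − Pe = 51.870 − 1.702 = 50.168 mm
Gross irrigation = 50.168 / 0.56 = 89.586 mm

89.6 mm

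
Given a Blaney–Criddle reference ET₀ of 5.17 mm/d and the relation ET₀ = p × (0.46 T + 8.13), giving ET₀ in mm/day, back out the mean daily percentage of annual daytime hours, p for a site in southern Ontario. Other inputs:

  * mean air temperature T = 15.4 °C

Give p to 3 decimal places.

p = ET₀ / (0.46 T + 8.13) = 5.17 / (0.46 × 15.4 + 8.13) = 5.17 / 15.214 = 0.3398

0.340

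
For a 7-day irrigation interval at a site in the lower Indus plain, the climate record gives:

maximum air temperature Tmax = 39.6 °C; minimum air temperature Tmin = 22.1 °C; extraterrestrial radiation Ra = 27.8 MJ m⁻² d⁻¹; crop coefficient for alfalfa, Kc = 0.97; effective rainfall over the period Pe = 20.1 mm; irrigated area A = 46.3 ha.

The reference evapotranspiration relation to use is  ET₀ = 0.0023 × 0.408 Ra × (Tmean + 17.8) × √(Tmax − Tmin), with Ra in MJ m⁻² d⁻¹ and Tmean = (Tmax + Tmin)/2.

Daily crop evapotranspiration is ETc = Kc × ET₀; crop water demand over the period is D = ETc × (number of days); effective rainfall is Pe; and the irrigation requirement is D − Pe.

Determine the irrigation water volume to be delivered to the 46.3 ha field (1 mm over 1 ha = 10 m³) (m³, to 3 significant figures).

Tmean = (39.6 + 22.1)/2 = 30.85 °C
0.408 Ra = 0.408 × 27.8 = 11.3424 mm/d equivalent
ET₀ = 0.0023 × 11.3424 × (30.85 + 17.8) × √17.5 = 0.0023 × 11.3424 × 48.65 × 4.1833 = 5.3093 mm/d
ETc = Kc × ET₀ = 0.97 × 5.3093 = 5.1500 mm/d
Crop demand D = ETc × 7 d = 5.1500 × 7 = 36.050 mm
D − Pe = 36.050 − 20.1 = 15.950 mm
Volume = 15.950 mm × 46.3 ha × 10 = 7384.9 m³

7380 m³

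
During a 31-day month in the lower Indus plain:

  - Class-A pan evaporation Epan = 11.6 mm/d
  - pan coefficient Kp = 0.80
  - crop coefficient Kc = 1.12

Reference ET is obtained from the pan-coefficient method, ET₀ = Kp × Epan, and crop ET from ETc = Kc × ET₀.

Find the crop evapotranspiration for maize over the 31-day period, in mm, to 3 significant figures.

322 mm

ET₀ = 0.80 × 11.6 = 9.2800 mm/d
ETc = Kc × ET₀ = 1.12 × 9.2800 = 10.3936 mm/d
Over 31 days: 10.3936 × 31 = 322.202 mm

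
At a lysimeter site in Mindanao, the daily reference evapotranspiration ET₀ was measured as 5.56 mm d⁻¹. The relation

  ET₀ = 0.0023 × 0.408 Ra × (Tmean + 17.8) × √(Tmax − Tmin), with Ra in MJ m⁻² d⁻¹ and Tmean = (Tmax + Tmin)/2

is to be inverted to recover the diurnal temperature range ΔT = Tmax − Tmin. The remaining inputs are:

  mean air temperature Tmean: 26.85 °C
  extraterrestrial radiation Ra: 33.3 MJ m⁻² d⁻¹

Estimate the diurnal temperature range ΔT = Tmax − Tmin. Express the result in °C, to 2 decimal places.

√ΔT = ET₀ / [0.0023 × 0.408 × Ra × (Tmean+17.8)] = 5.56 / (0.0023 × 13.5864 × 44.65) = 3.9849
ΔT = 3.9849² = 15.879 °C

15.88 °C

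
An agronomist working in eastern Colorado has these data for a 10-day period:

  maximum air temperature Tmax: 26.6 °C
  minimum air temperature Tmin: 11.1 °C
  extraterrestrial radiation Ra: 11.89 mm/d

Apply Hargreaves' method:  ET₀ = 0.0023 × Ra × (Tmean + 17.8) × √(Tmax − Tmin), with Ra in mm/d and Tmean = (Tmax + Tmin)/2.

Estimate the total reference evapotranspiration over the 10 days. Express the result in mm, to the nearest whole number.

Tmean = (26.6 + 11.1)/2 = 18.85 °C
ET₀ = 0.0023 × 11.89 × (18.85 + 17.8) × √15.5 = 0.0023 × 11.89 × 36.65 × 3.9370 = 3.9459 mm/d
Over 10 days: 3.9459 × 10 = 39.459 mm

39 mm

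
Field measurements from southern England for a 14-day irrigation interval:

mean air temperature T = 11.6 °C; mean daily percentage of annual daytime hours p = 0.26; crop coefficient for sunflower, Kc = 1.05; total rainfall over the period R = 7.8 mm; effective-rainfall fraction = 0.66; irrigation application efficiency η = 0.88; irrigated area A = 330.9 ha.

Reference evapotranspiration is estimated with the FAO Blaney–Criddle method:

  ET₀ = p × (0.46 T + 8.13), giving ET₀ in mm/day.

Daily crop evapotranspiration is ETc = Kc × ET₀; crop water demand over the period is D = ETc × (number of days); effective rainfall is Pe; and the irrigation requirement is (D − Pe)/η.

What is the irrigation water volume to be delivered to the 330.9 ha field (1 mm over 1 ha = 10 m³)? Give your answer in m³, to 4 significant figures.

174200 m³

ET₀ = 0.26 × (0.46 × 11.6 + 8.13) = 0.26 × 13.466 = 3.5012 mm/d
ETc = Kc × ET₀ = 1.05 × 3.5012 = 3.6763 mm/d
Crop demand D = ETc × 14 d = 3.6763 × 14 = 51.468 mm
Pe = 0.66 × 7.8 = 5.148 mm
D − Pe = 51.468 − 5.148 = 46.320 mm
Gross irrigation = 46.320 / 0.88 = 52.636 mm
Volume = 52.636 mm × 330.9 ha × 10 = 174172.5 m³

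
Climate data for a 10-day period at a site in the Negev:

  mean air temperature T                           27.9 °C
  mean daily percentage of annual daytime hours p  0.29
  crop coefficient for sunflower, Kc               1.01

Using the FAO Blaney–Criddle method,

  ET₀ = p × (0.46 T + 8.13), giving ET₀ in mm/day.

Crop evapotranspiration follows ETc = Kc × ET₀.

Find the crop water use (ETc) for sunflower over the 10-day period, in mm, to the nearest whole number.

61 mm

ET₀ = 0.29 × (0.46 × 27.9 + 8.13) = 0.29 × 20.964 = 6.0796 mm/d
ETc = Kc × ET₀ = 1.01 × 6.0796 = 6.1404 mm/d
Over 10 days: 6.1404 × 10 = 61.404 mm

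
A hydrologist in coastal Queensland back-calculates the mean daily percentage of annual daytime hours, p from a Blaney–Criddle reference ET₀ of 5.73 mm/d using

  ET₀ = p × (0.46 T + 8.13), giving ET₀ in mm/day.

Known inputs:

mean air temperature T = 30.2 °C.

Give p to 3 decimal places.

p = ET₀ / (0.46 T + 8.13) = 5.73 / (0.46 × 30.2 + 8.13) = 5.73 / 22.022 = 0.2602

0.260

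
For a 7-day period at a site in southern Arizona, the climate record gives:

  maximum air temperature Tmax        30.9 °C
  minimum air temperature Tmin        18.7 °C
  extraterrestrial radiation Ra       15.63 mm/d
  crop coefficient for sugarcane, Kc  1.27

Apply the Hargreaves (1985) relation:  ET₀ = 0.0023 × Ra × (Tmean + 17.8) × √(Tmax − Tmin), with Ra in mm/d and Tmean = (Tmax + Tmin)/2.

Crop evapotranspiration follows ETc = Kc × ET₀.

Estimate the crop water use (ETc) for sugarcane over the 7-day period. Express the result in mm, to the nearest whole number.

Tmean = (30.9 + 18.7)/2 = 24.80 °C
ET₀ = 0.0023 × 15.63 × (24.80 + 17.8) × √12.2 = 0.0023 × 15.63 × 42.60 × 3.4928 = 5.3490 mm/d
ETc = Kc × ET₀ = 1.27 × 5.3490 = 6.7932 mm/d
Over 7 days: 6.7932 × 7 = 47.552 mm

48 mm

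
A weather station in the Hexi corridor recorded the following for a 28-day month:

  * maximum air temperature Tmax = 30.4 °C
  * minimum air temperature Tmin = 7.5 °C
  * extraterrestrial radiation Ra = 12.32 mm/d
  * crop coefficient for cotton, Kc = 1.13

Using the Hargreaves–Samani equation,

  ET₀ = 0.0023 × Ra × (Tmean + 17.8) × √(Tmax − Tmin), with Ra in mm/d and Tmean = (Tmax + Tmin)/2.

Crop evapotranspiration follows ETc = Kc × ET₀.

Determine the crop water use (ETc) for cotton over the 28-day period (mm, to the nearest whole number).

158 mm

Tmean = (30.4 + 7.5)/2 = 18.95 °C
ET₀ = 0.0023 × 12.32 × (18.95 + 17.8) × √22.9 = 0.0023 × 12.32 × 36.75 × 4.7854 = 4.9833 mm/d
ETc = Kc × ET₀ = 1.13 × 4.9833 = 5.6311 mm/d
Over 28 days: 5.6311 × 28 = 157.671 mm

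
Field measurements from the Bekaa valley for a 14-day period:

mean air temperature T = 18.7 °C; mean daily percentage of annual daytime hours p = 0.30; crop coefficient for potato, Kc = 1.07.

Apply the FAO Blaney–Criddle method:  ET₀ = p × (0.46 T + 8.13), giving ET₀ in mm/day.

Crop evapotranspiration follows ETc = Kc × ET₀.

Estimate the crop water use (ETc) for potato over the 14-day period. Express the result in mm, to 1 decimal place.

ET₀ = 0.30 × (0.46 × 18.7 + 8.13) = 0.30 × 16.732 = 5.0196 mm/d
ETc = Kc × ET₀ = 1.07 × 5.0196 = 5.3710 mm/d
Over 14 days: 5.3710 × 14 = 75.194 mm

75.2 mm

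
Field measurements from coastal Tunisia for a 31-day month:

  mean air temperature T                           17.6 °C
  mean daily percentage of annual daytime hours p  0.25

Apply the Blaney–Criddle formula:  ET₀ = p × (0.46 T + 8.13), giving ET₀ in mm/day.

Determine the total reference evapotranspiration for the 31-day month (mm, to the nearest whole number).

ET₀ = 0.25 × (0.46 × 17.6 + 8.13) = 0.25 × 16.226 = 4.0565 mm/d
Monthly total = 4.0565 × 31 = 125.752 mm

126 mm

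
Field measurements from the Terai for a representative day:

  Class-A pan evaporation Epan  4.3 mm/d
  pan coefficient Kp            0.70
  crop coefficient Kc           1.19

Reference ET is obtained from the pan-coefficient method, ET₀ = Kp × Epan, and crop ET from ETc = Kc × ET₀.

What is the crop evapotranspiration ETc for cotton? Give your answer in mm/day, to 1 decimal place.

3.6 mm/day

ET₀ = 0.70 × 4.3 = 3.0100 mm/d
ETc = Kc × ET₀ = 1.19 × 3.0100 = 3.5819 mm/d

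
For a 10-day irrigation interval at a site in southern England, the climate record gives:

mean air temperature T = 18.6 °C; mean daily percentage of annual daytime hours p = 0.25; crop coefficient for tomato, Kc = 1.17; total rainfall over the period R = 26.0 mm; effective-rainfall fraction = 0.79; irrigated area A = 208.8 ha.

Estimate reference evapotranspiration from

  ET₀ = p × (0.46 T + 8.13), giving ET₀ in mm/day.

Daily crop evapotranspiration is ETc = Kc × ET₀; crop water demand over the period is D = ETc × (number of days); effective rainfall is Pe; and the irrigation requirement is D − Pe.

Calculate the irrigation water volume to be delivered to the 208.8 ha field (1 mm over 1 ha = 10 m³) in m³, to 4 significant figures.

ET₀ = 0.25 × (0.46 × 18.6 + 8.13) = 0.25 × 16.686 = 4.1715 mm/d
ETc = Kc × ET₀ = 1.17 × 4.1715 = 4.8807 mm/d
Crop demand D = ETc × 10 d = 4.8807 × 10 = 48.807 mm
Pe = 0.79 × 26.0 = 20.540 mm
D − Pe = 48.807 − 20.540 = 28.267 mm
Volume = 28.267 mm × 208.8 ha × 10 = 59021.5 m³

59020 m³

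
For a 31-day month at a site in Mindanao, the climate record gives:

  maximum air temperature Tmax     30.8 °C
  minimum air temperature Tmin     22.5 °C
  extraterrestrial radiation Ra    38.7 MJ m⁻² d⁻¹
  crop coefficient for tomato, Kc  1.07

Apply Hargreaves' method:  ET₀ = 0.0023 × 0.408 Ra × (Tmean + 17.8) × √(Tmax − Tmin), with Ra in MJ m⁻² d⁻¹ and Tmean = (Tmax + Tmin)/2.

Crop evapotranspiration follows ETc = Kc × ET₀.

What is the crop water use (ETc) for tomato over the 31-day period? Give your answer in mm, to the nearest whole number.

Tmean = (30.8 + 22.5)/2 = 26.65 °C
0.408 Ra = 0.408 × 38.7 = 15.7896 mm/d equivalent
ET₀ = 0.0023 × 15.7896 × (26.65 + 17.8) × √8.3 = 0.0023 × 15.7896 × 44.45 × 2.8810 = 4.6507 mm/d
ETc = Kc × ET₀ = 1.07 × 4.6507 = 4.9762 mm/d
Over 31 days: 4.9762 × 31 = 154.262 mm

154 mm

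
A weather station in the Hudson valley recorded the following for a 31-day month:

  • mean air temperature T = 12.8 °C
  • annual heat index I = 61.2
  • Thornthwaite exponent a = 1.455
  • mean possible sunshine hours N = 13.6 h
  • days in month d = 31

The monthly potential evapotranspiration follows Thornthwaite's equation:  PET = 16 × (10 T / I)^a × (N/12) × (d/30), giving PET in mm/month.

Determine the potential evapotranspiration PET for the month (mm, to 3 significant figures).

54.8 mm

10T/I = 10 × 12.8 / 61.2 = 2.0915
(10T/I)^a = 2.0915^1.455 = 2.9259
Uncorrected PET = 16 × 2.9259 = 46.814 mm
Correction = (N/12)(d/30) = (13.6/12)(31/30) = 1.1711
PET = 46.814 × 1.1711 = 54.824 mm/month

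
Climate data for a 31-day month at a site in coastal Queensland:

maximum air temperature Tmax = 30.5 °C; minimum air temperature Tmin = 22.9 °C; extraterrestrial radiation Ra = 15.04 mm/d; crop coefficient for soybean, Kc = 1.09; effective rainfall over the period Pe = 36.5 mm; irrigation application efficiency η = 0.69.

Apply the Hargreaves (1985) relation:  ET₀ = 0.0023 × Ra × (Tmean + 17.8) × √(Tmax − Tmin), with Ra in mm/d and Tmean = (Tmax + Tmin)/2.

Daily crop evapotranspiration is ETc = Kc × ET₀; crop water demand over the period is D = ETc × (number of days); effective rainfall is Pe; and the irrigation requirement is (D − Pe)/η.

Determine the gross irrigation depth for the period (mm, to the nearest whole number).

155 mm

Tmean = (30.5 + 22.9)/2 = 26.70 °C
ET₀ = 0.0023 × 15.04 × (26.70 + 17.8) × √7.6 = 0.0023 × 15.04 × 44.50 × 2.7568 = 4.2437 mm/d
ETc = Kc × ET₀ = 1.09 × 4.2437 = 4.6256 mm/d
Crop demand D = ETc × 31 d = 4.6256 × 31 = 143.394 mm
D − Pe = 143.394 − 36.5 = 106.894 mm
Gross irrigation = 106.894 / 0.69 = 154.919 mm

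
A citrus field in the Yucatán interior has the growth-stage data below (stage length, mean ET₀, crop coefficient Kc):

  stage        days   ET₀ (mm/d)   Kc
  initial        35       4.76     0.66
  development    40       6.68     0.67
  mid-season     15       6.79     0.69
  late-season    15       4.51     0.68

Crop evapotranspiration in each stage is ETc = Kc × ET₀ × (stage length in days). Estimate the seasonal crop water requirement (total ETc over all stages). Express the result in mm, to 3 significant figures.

initial: 0.66 × 4.76 × 35 = 109.96 mm
development: 0.67 × 6.68 × 40 = 179.02 mm
mid-season: 0.69 × 6.79 × 15 = 70.28 mm
late-season: 0.68 × 4.51 × 15 = 46.00 mm
Seasonal total = 405.26 mm

405 mm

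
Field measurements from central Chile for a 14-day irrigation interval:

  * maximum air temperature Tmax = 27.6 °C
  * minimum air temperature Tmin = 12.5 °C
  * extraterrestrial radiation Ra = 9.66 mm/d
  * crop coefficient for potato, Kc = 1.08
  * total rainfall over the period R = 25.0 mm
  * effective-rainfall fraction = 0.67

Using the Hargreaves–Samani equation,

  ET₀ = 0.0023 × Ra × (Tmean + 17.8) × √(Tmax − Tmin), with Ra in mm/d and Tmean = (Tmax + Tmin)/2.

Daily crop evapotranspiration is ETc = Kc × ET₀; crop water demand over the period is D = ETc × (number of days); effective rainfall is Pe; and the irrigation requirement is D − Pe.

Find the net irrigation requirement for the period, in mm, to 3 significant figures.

32.7 mm

Tmean = (27.6 + 12.5)/2 = 20.05 °C
ET₀ = 0.0023 × 9.66 × (20.05 + 17.8) × √15.1 = 0.0023 × 9.66 × 37.85 × 3.8859 = 3.2679 mm/d
ETc = Kc × ET₀ = 1.08 × 3.2679 = 3.5293 mm/d
Crop demand D = ETc × 14 d = 3.5293 × 14 = 49.410 mm
Pe = 0.67 × 25.0 = 16.750 mm
D − Pe = 49.410 − 16.750 = 32.660 mm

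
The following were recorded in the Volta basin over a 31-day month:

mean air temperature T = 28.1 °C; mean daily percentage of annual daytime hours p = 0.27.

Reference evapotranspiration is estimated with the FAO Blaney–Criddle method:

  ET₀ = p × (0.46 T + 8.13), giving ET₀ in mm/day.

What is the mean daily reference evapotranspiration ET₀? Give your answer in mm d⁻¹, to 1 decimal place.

ET₀ = 0.27 × (0.46 × 28.1 + 8.13) = 0.27 × 21.056 = 5.6851 mm/d

5.7 mm d⁻¹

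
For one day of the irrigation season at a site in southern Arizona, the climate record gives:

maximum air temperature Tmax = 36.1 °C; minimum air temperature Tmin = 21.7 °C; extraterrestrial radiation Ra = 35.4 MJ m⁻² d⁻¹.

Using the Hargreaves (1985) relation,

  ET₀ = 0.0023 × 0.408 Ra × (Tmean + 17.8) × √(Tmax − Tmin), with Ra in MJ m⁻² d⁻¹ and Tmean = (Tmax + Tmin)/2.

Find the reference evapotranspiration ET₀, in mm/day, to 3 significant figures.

Tmean = (36.1 + 21.7)/2 = 28.90 °C
0.408 Ra = 0.408 × 35.4 = 14.4432 mm/d equivalent
ET₀ = 0.0023 × 14.4432 × (28.90 + 17.8) × √14.4 = 0.0023 × 14.4432 × 46.70 × 3.7947 = 5.8869 mm/d

5.89 mm/day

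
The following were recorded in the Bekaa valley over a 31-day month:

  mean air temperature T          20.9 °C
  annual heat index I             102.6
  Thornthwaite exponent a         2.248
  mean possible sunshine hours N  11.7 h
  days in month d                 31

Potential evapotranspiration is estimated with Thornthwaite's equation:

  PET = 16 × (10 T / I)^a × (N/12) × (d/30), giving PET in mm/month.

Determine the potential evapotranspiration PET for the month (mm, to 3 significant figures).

79.8 mm

10T/I = 10 × 20.9 / 102.6 = 2.0370
(10T/I)^a = 2.0370^2.248 = 4.9501
Uncorrected PET = 16 × 4.9501 = 79.202 mm
Correction = (N/12)(d/30) = (11.7/12)(31/30) = 1.0075
PET = 79.202 × 1.0075 = 79.796 mm/month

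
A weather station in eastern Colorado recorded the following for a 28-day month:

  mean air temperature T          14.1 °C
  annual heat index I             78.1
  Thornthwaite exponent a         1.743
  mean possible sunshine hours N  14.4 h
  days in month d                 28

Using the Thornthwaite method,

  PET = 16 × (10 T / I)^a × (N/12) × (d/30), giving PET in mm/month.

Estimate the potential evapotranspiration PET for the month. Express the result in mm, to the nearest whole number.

10T/I = 10 × 14.1 / 78.1 = 1.8054
(10T/I)^a = 1.8054^1.743 = 2.8003
Uncorrected PET = 16 × 2.8003 = 44.805 mm
Correction = (N/12)(d/30) = (14.4/12)(28/30) = 1.1200
PET = 44.805 × 1.1200 = 50.182 mm/month

50 mm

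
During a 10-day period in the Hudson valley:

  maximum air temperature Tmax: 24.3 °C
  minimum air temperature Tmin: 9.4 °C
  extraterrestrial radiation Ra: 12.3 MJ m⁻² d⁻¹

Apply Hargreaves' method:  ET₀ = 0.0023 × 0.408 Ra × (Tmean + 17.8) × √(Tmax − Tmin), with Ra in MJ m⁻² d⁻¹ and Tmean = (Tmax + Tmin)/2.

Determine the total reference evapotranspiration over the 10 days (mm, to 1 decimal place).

15.4 mm

Tmean = (24.3 + 9.4)/2 = 16.85 °C
0.408 Ra = 0.408 × 12.3 = 5.0184 mm/d equivalent
ET₀ = 0.0023 × 5.0184 × (16.85 + 17.8) × √14.9 = 0.0023 × 5.0184 × 34.65 × 3.8601 = 1.5438 mm/d
Over 10 days: 1.5438 × 10 = 15.438 mm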